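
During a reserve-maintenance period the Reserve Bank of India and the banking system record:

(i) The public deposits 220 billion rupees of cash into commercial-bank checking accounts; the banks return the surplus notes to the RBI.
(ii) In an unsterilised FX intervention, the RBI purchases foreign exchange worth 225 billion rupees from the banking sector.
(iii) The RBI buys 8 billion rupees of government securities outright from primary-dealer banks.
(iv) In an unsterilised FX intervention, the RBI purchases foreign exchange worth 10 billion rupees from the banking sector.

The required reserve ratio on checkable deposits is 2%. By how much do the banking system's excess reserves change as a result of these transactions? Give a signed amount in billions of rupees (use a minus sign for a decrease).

Currency deposit 220 billion rupees: reserves +220B, deposits +220B.
FX purchase 225 billion rupees: reserves +225B, deposits 0.
OMO purchase (from banks) 8 billion rupees: reserves +8B, deposits 0.
FX purchase 10 billion rupees: reserves +10B, deposits 0.
Totals: Δreserves = +463B, Δdeposits = +220B.
Δrequired reserves = 2% × +220B = +4.4B.
Δexcess reserves = Δreserves − Δrequired = +463B − (+4.4B) = +458.6 billion.

+458.6 billion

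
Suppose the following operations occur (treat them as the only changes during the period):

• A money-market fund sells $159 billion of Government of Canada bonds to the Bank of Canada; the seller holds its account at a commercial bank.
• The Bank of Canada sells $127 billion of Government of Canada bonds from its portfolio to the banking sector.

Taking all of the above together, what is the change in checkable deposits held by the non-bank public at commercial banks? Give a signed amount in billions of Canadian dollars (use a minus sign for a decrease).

+$159 billion

Bank of Canada balance sheet:
  Assets:      Securities +$32B
  Liabilities: Bank reserves +$32B
Commercial banking system:
  Assets:      Reserves at CB +$32B, Securities +$127B
  Liabilities: Checkable deposits +$159B
So the change in checkable deposits held by the non-bank public at commercial banks is +$159 billion.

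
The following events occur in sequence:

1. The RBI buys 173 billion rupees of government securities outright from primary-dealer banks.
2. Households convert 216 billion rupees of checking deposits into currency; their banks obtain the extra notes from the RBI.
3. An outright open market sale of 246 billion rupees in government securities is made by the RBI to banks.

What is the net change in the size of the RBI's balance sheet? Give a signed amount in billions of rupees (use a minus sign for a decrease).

RBI balance sheet:
  Assets:      Securities −73B
  Liabilities: Bank reserves −289B, Currency in circulation +216B
Commercial banking system:
  Assets:      Reserves at CB −289B, Securities +73B
  Liabilities: Checkable deposits −216B
Change in total RBI assets = -73 billion.

-73 billion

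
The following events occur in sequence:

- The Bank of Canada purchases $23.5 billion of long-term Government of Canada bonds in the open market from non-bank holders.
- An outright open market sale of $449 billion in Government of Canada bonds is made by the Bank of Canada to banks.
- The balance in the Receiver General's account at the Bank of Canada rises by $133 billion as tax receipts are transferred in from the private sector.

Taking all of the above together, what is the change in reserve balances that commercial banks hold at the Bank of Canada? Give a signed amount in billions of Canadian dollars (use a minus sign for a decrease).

-$558.5 billion

Bank of Canada balance sheet:
  Assets:      Securities −$425.5B
  Liabilities: Bank reserves −$558.5B, Government deposits +$133B
So the change in reserve balances that commercial banks hold at the Bank of Canada is -$558.5 billion.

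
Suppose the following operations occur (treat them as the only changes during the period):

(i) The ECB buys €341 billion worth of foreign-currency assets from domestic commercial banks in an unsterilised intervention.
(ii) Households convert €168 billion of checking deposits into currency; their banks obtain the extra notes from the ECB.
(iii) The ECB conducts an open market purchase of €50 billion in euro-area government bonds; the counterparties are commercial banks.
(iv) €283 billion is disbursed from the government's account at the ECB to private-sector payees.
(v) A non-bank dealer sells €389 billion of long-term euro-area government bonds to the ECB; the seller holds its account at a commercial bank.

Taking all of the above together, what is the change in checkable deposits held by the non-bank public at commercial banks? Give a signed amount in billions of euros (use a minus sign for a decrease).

ECB balance sheet:
  Assets:      Securities +€439B, Foreign assets +€341B
  Liabilities: Bank reserves +€895B, Currency in circulation +€168B, Government deposits −€283B
Commercial banking system:
  Assets:      Reserves at CB +€895B, Securities −€50B, Foreign assets −€341B
  Liabilities: Checkable deposits +€504B
So the change in checkable deposits held by the non-bank public at commercial banks is +€504 billion.

+€504 billion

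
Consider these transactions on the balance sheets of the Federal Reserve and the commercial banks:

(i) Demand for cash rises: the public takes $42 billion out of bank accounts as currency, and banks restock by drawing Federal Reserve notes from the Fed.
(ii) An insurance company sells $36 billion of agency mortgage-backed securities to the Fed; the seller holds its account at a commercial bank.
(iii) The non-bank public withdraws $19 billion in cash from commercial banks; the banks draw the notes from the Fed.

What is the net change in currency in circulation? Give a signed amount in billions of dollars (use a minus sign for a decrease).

+$61 billion

Currency withdrawal $42 billion: notes leave the central bank → +$42B.
Asset purchase (from non-banks) $36 billion: no currency enters or leaves circulation → 0.
Currency withdrawal $19 billion: notes leave the central bank → +$19B.
Net: 42 + 0 + 19 = +$61 billion.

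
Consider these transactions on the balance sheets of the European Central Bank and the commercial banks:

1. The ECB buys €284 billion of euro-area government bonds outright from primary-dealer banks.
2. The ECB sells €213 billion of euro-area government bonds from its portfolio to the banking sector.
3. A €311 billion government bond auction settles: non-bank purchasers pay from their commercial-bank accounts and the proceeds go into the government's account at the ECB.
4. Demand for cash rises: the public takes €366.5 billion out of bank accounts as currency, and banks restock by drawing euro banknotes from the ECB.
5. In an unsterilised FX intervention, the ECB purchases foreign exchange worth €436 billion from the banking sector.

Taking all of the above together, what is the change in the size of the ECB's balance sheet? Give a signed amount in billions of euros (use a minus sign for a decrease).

+€507 billion

ECB balance sheet:
  Assets:      Securities +€71B, Foreign assets +€436B
  Liabilities: Bank reserves −€170.5B, Currency in circulation +€366.5B, Government deposits +€311B
Change in total ECB assets = +€507 billion.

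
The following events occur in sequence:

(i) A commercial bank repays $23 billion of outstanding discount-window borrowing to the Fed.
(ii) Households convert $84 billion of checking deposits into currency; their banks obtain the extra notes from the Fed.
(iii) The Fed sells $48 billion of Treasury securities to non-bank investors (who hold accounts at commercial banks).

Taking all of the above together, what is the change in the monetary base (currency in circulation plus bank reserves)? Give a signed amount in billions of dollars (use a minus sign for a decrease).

Discount-window repayment $23 billion: Fed balance sheet contracts → −$23B.
Currency withdrawal $84 billion: just a shift between currency and reserves — both are base money → 0.
Asset sale (to non-banks) $48 billion: Fed balance sheet contracts → −$48B.
Net: −23 + 0 − 48 = -$71 billion.

-$71 billion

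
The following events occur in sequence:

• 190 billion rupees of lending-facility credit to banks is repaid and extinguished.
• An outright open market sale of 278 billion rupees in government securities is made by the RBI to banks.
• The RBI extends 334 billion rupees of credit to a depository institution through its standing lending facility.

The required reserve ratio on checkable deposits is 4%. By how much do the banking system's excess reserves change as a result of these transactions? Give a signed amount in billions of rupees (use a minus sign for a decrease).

Discount-window repayment 190 billion rupees: reserves −190B, deposits 0.
OMO sale (to banks) 278 billion rupees: reserves −278B, deposits 0.
Discount-window loan 334 billion rupees: reserves +334B, deposits 0.
Totals: Δreserves = −134B, Δdeposits = 0.
Δrequired reserves = 4% × 0 = 0.
Δexcess reserves = Δreserves − Δrequired = −134B − (0) = -134 billion.

-134 billion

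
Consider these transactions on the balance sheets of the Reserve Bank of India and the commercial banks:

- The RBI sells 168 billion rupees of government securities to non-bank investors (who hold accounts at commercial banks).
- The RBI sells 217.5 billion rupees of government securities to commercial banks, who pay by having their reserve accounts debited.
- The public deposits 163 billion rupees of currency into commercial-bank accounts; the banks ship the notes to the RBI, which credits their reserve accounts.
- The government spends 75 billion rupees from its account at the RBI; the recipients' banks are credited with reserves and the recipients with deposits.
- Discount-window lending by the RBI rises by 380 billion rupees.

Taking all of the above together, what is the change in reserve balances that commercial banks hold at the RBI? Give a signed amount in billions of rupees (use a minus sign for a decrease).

Asset sale (to non-banks) 168 billion rupees: the non-bank buyers' banks settle from reserves → −168B.
OMO sale (to banks) 217.5 billion rupees: the buying banks pay out of their reserve balances → −217.5B.
Currency deposit 163 billion rupees: returned notes are swapped for reserve credit → +163B.
Government spending 75 billion rupees: government payments flow into bank reserve accounts → +75B.
Discount-window loan 380 billion rupees: the loan is credited to the bank's reserve account → +380B.
Net: −168 − 217.5 + 163 + 75 + 380 = +232.5 billion.

+232.5 billion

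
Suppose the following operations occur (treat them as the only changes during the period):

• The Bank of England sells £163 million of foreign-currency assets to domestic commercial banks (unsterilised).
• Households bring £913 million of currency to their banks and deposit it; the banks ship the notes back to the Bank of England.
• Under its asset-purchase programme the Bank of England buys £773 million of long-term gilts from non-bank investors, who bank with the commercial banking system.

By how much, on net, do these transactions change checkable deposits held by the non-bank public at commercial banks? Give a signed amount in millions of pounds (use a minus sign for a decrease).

+£1686 million

FX sale £163 million: the counterparty is a bank, so public deposits are unchanged → 0.
Currency deposit £913 million: non-bank counterparties' bank balances rise → +£913M.
Asset purchase (from non-banks) £773 million: non-bank counterparties' bank balances rise → +£773M.
Net: 0 + 913 + 773 = +£1686 million.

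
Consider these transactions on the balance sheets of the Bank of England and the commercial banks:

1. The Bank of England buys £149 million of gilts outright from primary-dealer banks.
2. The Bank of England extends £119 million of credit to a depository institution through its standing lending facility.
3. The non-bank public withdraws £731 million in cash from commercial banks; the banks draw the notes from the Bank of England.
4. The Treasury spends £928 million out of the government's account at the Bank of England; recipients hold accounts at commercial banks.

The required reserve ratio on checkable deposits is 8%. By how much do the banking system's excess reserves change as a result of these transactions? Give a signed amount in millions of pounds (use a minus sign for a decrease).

+£449.24 million

OMO purchase (from banks) £149 million: reserves +£149M, deposits 0.
Discount-window loan £119 million: reserves +£119M, deposits 0.
Currency withdrawal £731 million: reserves −£731M, deposits −£731M.
Government spending £928 million: reserves +£928M, deposits +£928M.
Totals: Δreserves = +£465M, Δdeposits = +£197M.
Δrequired reserves = 8% × +£197M = +£15.76M.
Δexcess reserves = Δreserves − Δrequired = +£465M − (+£15.76M) = +£449.24 million.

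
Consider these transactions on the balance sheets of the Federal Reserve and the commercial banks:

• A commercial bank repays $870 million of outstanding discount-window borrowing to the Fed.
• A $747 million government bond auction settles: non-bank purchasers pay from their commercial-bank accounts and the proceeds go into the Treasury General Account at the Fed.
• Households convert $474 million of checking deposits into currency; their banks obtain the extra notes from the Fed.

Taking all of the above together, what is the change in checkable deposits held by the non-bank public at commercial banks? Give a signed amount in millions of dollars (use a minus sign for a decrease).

Fed balance sheet:
  Assets:      Loans to banks −$870M
  Liabilities: Bank reserves −$2091M, Currency in circulation +$474M, Government deposits +$747M
Commercial banking system:
  Assets:      Reserves at CB −$2091M
  Liabilities: Checkable deposits −$1221M, Borrowings from CB −$870M
So the change in checkable deposits held by the non-bank public at commercial banks is -$1221 million.

-$1221 million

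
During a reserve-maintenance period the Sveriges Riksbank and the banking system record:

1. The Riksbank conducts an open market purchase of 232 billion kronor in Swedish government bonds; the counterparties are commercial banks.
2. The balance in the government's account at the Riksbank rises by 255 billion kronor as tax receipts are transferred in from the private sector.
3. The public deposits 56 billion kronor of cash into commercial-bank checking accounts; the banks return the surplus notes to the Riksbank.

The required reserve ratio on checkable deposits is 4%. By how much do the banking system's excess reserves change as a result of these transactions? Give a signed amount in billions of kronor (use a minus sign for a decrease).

OMO purchase (from banks) 232 billion kronor: reserves +232B, deposits 0.
Government account inflow 255 billion kronor: reserves −255B, deposits −255B.
Currency deposit 56 billion kronor: reserves +56B, deposits +56B.
Totals: Δreserves = +33B, Δdeposits = −199B.
Δrequired reserves = 4% × −199B = −7.96B.
Δexcess reserves = Δreserves − Δrequired = +33B − (−7.96B) = +40.96 billion.

+40.96 billion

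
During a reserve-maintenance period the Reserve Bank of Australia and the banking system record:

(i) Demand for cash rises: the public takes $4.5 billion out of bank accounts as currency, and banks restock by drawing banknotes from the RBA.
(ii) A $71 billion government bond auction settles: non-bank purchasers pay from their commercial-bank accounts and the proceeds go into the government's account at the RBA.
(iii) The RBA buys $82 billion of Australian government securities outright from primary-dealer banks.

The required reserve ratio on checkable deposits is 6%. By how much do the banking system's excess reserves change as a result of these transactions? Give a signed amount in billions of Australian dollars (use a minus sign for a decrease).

Currency withdrawal $4.5 billion: reserves −$4.5B, deposits −$4.5B.
Government account inflow $71 billion: reserves −$71B, deposits −$71B.
OMO purchase (from banks) $82 billion: reserves +$82B, deposits 0.
Totals: Δreserves = +$6.5B, Δdeposits = −$75.5B.
Δrequired reserves = 6% × −$75.5B = −$4.53B.
Δexcess reserves = Δreserves − Δrequired = +$6.5B − (−$4.53B) = +$11.03 billion.

+$11.03 billion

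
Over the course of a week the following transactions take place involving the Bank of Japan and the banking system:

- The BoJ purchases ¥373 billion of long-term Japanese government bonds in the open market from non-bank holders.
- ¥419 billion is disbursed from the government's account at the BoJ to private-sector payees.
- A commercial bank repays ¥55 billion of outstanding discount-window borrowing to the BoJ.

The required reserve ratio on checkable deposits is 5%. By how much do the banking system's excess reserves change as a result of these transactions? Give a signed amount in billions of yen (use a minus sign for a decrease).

Asset purchase (from non-banks) ¥373 billion: reserves +¥373B, deposits +¥373B.
Government spending ¥419 billion: reserves +¥419B, deposits +¥419B.
Discount-window repayment ¥55 billion: reserves −¥55B, deposits 0.
Totals: Δreserves = +¥737B, Δdeposits = +¥792B.
Δrequired reserves = 5% × +¥792B = +¥39.6B.
Δexcess reserves = Δreserves − Δrequired = +¥737B − (+¥39.6B) = +¥697.4 billion.

+¥697.4 billion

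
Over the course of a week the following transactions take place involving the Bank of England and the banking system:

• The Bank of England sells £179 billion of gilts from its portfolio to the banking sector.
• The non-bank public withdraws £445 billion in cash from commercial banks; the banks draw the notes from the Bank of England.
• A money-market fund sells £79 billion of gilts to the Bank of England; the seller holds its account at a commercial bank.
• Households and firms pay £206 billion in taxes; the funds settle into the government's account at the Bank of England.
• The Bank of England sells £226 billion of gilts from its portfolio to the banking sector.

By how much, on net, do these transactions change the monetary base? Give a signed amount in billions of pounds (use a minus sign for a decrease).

-£532 billion

OMO sale (to banks) £179 billion: Bank of England balance sheet contracts → −£179B.
Currency withdrawal £445 billion: just a shift between currency and reserves — both are base money → 0.
Asset purchase (from non-banks) £79 billion: Bank of England balance sheet expands → +£79B.
Government account inflow £206 billion: reserves shift to a non-base liability → −£206B.
OMO sale (to banks) £226 billion: Bank of England balance sheet contracts → −£226B.
Net: −179 + 0 + 79 − 206 − 226 = -£532 billion.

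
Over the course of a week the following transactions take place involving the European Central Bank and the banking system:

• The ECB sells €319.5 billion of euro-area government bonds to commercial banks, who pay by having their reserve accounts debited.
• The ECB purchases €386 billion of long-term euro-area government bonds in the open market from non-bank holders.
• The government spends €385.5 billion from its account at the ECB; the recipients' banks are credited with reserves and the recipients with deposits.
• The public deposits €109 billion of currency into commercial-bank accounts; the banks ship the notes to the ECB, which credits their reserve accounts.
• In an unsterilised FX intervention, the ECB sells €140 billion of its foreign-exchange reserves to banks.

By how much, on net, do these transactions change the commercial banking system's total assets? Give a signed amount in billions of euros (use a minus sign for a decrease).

ECB balance sheet:
  Assets:      Securities +€66.5B, Foreign assets −€140B
  Liabilities: Bank reserves +€421B, Currency in circulation −€109B, Government deposits −€385.5B
Commercial banking system:
  Assets:      Reserves at CB +€421B, Securities +€319.5B, Foreign assets +€140B
  Liabilities: Checkable deposits +€880.5B
Change in total bank assets = +€880.5 billion.

+€880.5 billion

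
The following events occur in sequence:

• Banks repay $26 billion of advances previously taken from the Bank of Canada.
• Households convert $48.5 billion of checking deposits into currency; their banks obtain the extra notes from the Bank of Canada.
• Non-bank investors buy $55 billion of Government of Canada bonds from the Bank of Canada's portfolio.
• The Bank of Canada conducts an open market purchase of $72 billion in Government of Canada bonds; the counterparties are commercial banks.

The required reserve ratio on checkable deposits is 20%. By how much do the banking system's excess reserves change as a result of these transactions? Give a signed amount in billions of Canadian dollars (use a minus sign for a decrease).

Discount-window repayment $26 billion: reserves −$26B, deposits 0.
Currency withdrawal $48.5 billion: reserves −$48.5B, deposits −$48.5B.
Asset sale (to non-banks) $55 billion: reserves −$55B, deposits −$55B.
OMO purchase (from banks) $72 billion: reserves +$72B, deposits 0.
Totals: Δreserves = −$57.5B, Δdeposits = −$103.5B.
Δrequired reserves = 20% × −$103.5B = −$20.7B.
Δexcess reserves = Δreserves − Δrequired = −$57.5B − (−$20.7B) = -$36.8 billion.

-$36.8 billion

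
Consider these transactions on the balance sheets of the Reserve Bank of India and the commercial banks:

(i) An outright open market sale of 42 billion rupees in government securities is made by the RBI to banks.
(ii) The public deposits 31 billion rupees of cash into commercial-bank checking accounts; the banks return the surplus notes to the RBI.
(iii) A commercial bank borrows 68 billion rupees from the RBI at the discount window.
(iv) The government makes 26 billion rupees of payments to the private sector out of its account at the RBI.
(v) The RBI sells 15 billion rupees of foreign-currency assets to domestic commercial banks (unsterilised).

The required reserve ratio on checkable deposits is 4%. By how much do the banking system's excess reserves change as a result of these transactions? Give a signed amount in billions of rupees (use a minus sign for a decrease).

OMO sale (to banks) 42 billion rupees: reserves −42B, deposits 0.
Currency deposit 31 billion rupees: reserves +31B, deposits +31B.
Discount-window loan 68 billion rupees: reserves +68B, deposits 0.
Government spending 26 billion rupees: reserves +26B, deposits +26B.
FX sale 15 billion rupees: reserves −15B, deposits 0.
Totals: Δreserves = +68B, Δdeposits = +57B.
Δrequired reserves = 4% × +57B = +2.28B.
Δexcess reserves = Δreserves − Δrequired = +68B − (+2.28B) = +65.72 billion.

+65.72 billion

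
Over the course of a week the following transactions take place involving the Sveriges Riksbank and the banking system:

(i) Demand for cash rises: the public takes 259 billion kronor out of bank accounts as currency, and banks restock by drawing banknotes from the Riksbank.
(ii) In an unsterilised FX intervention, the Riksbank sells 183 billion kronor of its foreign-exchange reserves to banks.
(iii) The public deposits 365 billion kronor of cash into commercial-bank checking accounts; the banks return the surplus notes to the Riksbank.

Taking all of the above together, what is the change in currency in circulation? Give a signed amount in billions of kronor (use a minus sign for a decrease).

Riksbank balance sheet:
  Assets:      Foreign assets −183B
  Liabilities: Bank reserves −77B, Currency in circulation −106B
Commercial banking system:
  Assets:      Reserves at CB −77B, Foreign assets +183B
  Liabilities: Checkable deposits +106B
So the change in currency in circulation is -106 billion.

-106 billion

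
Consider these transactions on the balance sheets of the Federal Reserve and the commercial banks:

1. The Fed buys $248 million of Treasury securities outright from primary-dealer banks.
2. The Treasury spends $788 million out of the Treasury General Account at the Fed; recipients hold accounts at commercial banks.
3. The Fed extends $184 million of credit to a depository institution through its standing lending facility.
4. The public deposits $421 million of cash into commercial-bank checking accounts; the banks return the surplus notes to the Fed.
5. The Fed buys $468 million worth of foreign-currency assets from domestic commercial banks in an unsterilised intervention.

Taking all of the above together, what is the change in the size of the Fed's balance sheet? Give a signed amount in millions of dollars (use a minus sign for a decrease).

OMO purchase (from banks) $248 million: a Fed asset is acquired → +$248M.
Government spending $788 million: only the composition of liabilities changes → 0.
Discount-window loan $184 million: a Fed asset is acquired → +$184M.
Currency deposit $421 million: only the composition of liabilities changes → 0.
FX purchase $468 million: a Fed asset is acquired → +$468M.
Net: 248 + 0 + 184 + 0 + 468 = +$900 million.

+$900 million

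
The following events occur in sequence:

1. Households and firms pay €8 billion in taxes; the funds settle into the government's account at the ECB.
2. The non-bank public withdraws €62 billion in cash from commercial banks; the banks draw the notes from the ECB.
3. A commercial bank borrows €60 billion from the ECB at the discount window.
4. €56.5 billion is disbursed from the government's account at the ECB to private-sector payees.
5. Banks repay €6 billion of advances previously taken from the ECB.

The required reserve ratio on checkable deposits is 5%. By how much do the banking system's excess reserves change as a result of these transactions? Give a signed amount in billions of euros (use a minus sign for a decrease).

Government account inflow €8 billion: reserves −€8B, deposits −€8B.
Currency withdrawal €62 billion: reserves −€62B, deposits −€62B.
Discount-window loan €60 billion: reserves +€60B, deposits 0.
Government spending €56.5 billion: reserves +€56.5B, deposits +€56.5B.
Discount-window repayment €6 billion: reserves −€6B, deposits 0.
Totals: Δreserves = +€40.5B, Δdeposits = −€13.5B.
Δrequired reserves = 5% × −€13.5B = −€0.675B.
Δexcess reserves = Δreserves − Δrequired = +€40.5B − (−€0.675B) = +€41.175 billion.

+€41.175 billion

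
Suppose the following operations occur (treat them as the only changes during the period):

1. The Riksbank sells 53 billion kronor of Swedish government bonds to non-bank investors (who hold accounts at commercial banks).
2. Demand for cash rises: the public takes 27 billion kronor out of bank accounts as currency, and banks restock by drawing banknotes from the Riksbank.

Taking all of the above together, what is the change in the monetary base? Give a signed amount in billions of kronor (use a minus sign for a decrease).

-53 billion

Asset sale (to non-banks) 53 billion kronor: Riksbank balance sheet contracts → −53B.
Currency withdrawal 27 billion kronor: just a shift between currency and reserves — both are base money → 0.
Net: −53 + 0 = -53 billion.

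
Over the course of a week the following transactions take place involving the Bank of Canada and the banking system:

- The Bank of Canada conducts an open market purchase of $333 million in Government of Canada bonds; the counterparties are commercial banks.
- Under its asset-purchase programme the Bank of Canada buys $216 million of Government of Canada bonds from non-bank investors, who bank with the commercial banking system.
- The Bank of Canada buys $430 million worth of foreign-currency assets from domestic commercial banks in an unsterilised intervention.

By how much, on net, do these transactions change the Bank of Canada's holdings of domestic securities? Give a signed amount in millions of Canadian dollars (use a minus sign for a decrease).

Bank of Canada balance sheet:
  Assets:      Securities +$549M, Foreign assets +$430M
  Liabilities: Bank reserves +$979M
So the change in the Bank of Canada's holdings of domestic securities is +$549 million.

+$549 million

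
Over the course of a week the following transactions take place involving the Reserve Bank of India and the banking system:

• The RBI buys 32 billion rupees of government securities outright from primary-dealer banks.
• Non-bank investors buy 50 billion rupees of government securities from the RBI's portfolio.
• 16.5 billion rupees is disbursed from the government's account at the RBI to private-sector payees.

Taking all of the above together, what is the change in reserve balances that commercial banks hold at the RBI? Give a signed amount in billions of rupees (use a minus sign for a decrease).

-1.5 billion

OMO purchase (from banks) 32 billion rupees: the RBI pays by crediting reserve accounts → +32B.
Asset sale (to non-banks) 50 billion rupees: the non-bank buyers' banks settle from reserves → −50B.
Government spending 16.5 billion rupees: government payments flow into bank reserve accounts → +16.5B.
Net: 32 − 50 + 16.5 = -1.5 billion.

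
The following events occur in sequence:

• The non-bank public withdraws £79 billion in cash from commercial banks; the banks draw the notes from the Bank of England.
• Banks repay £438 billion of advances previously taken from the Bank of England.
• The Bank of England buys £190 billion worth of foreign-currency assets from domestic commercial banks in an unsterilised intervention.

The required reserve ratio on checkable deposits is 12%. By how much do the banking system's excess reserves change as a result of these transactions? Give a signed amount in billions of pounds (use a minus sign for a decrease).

-£317.52 billion

Currency withdrawal £79 billion: reserves −£79B, deposits −£79B.
Discount-window repayment £438 billion: reserves −£438B, deposits 0.
FX purchase £190 billion: reserves +£190B, deposits 0.
Totals: Δreserves = −£327B, Δdeposits = −£79B.
Δrequired reserves = 12% × −£79B = −£9.48B.
Δexcess reserves = Δreserves − Δrequired = −£327B − (−£9.48B) = -£317.52 billion.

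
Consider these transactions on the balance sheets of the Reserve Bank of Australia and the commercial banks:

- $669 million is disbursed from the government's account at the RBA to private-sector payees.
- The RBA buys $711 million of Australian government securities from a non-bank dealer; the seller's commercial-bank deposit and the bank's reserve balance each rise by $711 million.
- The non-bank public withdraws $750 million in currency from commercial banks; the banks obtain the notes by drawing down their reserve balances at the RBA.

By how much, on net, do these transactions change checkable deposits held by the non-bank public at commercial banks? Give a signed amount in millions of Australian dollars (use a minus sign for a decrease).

Government spending $669 million: non-bank counterparties' bank balances rise → +$669M.
Asset purchase (from non-banks) $711 million: non-bank counterparties' bank balances rise → +$711M.
Currency withdrawal $750 million: non-bank counterparties' bank balances fall → −$750M.
Net: 669 + 711 − 750 = +$630 million.

+$630 million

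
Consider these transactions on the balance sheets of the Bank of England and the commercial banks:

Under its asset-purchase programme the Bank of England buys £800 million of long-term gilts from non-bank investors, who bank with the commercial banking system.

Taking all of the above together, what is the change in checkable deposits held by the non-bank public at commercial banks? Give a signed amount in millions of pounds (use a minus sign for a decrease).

+£800 million

Asset purchase (from non-banks) £800 million: non-bank counterparties' bank balances rise → +£800M.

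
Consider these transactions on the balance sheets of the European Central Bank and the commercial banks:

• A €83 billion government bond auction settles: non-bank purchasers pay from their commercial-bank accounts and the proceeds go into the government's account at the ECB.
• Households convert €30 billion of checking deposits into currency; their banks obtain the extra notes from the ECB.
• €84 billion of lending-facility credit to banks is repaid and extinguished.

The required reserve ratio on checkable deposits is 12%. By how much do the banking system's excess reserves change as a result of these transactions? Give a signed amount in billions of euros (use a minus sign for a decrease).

-€183.44 billion

Government account inflow €83 billion: reserves −€83B, deposits −€83B.
Currency withdrawal €30 billion: reserves −€30B, deposits −€30B.
Discount-window repayment €84 billion: reserves −€84B, deposits 0.
Totals: Δreserves = −€197B, Δdeposits = −€113B.
Δrequired reserves = 12% × −€113B = −€13.56B.
Δexcess reserves = Δreserves − Δrequired = −€197B − (−€13.56B) = -€183.44 billion.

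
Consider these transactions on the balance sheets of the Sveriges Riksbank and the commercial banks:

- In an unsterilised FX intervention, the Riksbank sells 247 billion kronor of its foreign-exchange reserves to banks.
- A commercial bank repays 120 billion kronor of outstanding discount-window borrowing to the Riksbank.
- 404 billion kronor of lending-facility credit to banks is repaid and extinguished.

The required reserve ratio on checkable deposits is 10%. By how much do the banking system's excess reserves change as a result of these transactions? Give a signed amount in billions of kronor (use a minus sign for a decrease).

FX sale 247 billion kronor: reserves −247B, deposits 0.
Discount-window repayment 120 billion kronor: reserves −120B, deposits 0.
Discount-window repayment 404 billion kronor: reserves −404B, deposits 0.
Totals: Δreserves = −771B, Δdeposits = 0.
Δrequired reserves = 10% × 0 = 0.
Δexcess reserves = Δreserves − Δrequired = −771B − (0) = -771 billion.

-771 billion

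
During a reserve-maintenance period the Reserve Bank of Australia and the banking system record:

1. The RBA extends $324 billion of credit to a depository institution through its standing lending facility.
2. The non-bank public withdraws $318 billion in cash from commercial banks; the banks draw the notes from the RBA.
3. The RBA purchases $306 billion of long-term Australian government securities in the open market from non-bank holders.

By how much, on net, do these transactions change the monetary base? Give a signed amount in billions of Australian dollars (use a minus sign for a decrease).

+$630 billion

RBA balance sheet:
  Assets:      Securities +$306B, Loans to banks +$324B
  Liabilities: Bank reserves +$312B, Currency in circulation +$318B
Monetary base = currency + reserves: +$318B + (+$312B) = +$630 billion.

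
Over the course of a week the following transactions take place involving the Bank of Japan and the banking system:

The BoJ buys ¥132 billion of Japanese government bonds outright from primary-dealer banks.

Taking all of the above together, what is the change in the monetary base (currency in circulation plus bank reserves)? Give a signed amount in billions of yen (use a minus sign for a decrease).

+¥132 billion

BoJ balance sheet:
  Assets:      Securities +¥132B
  Liabilities: Bank reserves +¥132B
Commercial banking system:
  Assets:      Reserves at CB +¥132B, Securities −¥132B
  Liabilities: no change
Monetary base = currency + reserves: 0 + (+¥132B) = +¥132 billion.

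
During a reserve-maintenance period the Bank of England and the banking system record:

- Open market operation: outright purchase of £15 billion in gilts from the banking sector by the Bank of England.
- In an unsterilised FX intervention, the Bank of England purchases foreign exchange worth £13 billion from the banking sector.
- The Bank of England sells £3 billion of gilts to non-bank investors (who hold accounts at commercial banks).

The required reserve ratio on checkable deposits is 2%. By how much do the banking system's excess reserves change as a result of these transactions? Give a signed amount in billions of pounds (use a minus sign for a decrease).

OMO purchase (from banks) £15 billion: reserves +£15B, deposits 0.
FX purchase £13 billion: reserves +£13B, deposits 0.
Asset sale (to non-banks) £3 billion: reserves −£3B, deposits −£3B.
Totals: Δreserves = +£25B, Δdeposits = −£3B.
Δrequired reserves = 2% × −£3B = −£0.06B.
Δexcess reserves = Δreserves − Δrequired = +£25B − (−£0.06B) = +£25.06 billion.

+£25.06 billion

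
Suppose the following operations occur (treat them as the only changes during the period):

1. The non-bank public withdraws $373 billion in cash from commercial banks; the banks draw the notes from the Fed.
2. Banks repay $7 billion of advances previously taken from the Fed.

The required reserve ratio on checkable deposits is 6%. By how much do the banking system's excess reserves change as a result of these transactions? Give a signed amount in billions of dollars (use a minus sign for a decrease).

-$357.62 billion

Currency withdrawal $373 billion: reserves −$373B, deposits −$373B.
Discount-window repayment $7 billion: reserves −$7B, deposits 0.
Totals: Δreserves = −$380B, Δdeposits = −$373B.
Δrequired reserves = 6% × −$373B = −$22.38B.
Δexcess reserves = Δreserves − Δrequired = −$380B − (−$22.38B) = -$357.62 billion.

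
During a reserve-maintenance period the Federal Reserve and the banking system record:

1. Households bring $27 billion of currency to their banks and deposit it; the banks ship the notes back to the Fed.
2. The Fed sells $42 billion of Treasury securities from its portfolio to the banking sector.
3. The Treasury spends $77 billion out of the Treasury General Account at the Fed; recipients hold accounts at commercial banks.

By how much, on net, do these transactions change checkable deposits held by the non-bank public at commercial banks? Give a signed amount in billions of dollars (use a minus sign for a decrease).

Currency deposit $27 billion: non-bank counterparties' bank balances rise → +$27B.
OMO sale (to banks) $42 billion: the counterparty is a bank, so public deposits are unchanged → 0.
Government spending $77 billion: non-bank counterparties' bank balances rise → +$77B.
Net: 27 + 0 + 77 = +$104 billion.

+$104 billion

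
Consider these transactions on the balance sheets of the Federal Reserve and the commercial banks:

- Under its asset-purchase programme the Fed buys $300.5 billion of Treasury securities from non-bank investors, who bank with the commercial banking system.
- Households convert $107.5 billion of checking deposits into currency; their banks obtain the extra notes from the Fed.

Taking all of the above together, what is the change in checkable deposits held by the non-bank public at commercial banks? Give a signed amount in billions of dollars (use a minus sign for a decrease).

Fed balance sheet:
  Assets:      Securities +$300.5B
  Liabilities: Bank reserves +$193B, Currency in circulation +$107.5B
Commercial banking system:
  Assets:      Reserves at CB +$193B
  Liabilities: Checkable deposits +$193B
So the change in checkable deposits held by the non-bank public at commercial banks is +$193 billion.

+$193 billion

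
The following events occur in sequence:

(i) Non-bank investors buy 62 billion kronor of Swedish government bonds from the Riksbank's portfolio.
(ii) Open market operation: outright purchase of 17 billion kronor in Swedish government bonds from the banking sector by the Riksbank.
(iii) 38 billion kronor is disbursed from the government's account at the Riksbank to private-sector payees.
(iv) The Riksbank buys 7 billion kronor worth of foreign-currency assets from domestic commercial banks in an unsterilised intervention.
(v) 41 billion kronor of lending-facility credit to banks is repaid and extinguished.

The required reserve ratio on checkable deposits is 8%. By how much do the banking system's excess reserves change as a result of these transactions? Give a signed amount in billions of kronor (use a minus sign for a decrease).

Asset sale (to non-banks) 62 billion kronor: reserves −62B, deposits −62B.
OMO purchase (from banks) 17 billion kronor: reserves +17B, deposits 0.
Government spending 38 billion kronor: reserves +38B, deposits +38B.
FX purchase 7 billion kronor: reserves +7B, deposits 0.
Discount-window repayment 41 billion kronor: reserves −41B, deposits 0.
Totals: Δreserves = −41B, Δdeposits = −24B.
Δrequired reserves = 8% × −24B = −1.92B.
Δexcess reserves = Δreserves − Δrequired = −41B − (−1.92B) = -39.08 billion.

-39.08 billion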